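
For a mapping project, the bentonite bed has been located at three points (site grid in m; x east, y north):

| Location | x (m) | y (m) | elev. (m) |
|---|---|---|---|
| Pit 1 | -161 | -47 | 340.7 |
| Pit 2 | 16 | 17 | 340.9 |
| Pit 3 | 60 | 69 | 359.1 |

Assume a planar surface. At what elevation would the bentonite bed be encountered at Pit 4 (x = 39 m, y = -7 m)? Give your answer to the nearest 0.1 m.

324.7 m

Two edge vectors: Pit 1→Pit 2 = (177, 64, 0.2), Pit 1→Pit 3 = (221, 116, 18.4).
Normal n = (Pit 1→Pit 2) × (Pit 1→Pit 3) = (1154.4, -3212.6, 6388).
So ∂z/∂x = −n_x/n_z = −0.18071 and ∂z/∂y = −n_y/n_z = 0.50291.
Intercept c from Pit 1: 340.7 − 29.09 + 23.64 = 335.24.
At (39, -7): z = −7.0 − 3.5 + 335.24 = 324.7 m.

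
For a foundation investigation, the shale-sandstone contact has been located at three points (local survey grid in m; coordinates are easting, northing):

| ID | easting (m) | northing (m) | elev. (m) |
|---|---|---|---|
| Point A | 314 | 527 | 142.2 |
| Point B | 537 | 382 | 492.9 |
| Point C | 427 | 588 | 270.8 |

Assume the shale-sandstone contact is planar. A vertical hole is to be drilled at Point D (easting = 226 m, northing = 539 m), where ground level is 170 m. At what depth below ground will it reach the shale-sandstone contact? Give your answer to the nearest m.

Two edge vectors: Point A→Point B = (223, -145, 350.7), Point A→Point C = (113, 61, 128.6).
Normal n = (Point A→Point B) × (Point A→Point C) = (-40039.7, 10951.3, 29988).
So ∂z/∂easting = −n_x/n_z = 1.33519 and ∂z/∂northing = −n_y/n_z = −0.36519.
Intercept c from Point A: 142.2 − 419.25 + 192.45 = −84.60.
At (226, 539): z_contact = 301.8 − 196.8 − 84.60 = 20.3 m.
Depth below ground = 170 − 20.3 = 150 m.

150 m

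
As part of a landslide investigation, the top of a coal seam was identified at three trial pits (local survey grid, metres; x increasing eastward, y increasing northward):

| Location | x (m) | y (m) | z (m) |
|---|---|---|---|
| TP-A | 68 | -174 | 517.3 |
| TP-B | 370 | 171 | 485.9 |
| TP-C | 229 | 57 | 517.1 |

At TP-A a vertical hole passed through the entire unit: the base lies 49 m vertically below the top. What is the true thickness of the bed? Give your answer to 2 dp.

41.73 m

Let the plane be z = a·x + b·y + c.
TP-B−TP-A: 302a + 345b = −31.4;  TP-C−TP-A: 161a + 231b = −0.2.
Solving gives a = −0.50534, b = 0.35134.
|∇z| = √(a²+b²) = 0.61547, so dip δ = arctan(0.61547) = 31.61°.
True thickness = vertical thickness × cos δ = 49 × cos 31.61° = 41.73 m.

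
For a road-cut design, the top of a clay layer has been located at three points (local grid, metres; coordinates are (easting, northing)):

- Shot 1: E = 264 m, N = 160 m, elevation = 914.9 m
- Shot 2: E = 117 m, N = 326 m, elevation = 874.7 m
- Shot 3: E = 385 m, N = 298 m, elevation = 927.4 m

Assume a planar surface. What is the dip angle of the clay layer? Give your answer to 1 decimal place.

11.5°

Let the plane be z = a·E + b·N + c.
Shot 2−Shot 1: −147a + 166b = −40.2;  Shot 3−Shot 1: 121a + 138b = 12.5.
Solving gives a = 0.18881, b = −0.07497.
Gradient magnitude |∇z| = √(a² + b²) = √(0.03565 + 0.00562) = 0.20315.
True dip = arctan(0.20315) = 11.5°, dipping toward WNW (azimuth ≈ 292°).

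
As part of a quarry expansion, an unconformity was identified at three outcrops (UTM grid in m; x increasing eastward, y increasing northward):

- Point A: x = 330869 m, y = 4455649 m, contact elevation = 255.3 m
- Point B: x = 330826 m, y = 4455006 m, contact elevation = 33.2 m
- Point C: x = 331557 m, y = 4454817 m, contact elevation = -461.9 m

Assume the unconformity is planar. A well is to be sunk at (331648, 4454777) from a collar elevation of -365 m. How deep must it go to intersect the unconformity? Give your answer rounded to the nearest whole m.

Let the plane be z = a·x + b·y + c.
Point B−Point A: −43a − 643b = −222.1;  Point C−Point A: 688a − 832b = −717.2.
Solving gives a = −0.57799147, b = 0.38406475.
Then c = 255.3 − a·330869 − b·4455649 = −1519762.95.
At (331648, 4454777): z_contact = −191689.7 + 1710922.8 − 1519762.95 = -529.9 m.
Depth below ground = -365 − (-529.9) = 165 m.

165 m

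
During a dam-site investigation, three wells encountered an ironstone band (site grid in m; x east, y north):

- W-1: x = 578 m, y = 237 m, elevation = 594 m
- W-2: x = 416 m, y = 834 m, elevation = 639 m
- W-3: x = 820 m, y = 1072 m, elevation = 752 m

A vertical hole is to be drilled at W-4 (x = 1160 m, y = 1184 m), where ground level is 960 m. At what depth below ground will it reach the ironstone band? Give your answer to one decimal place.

Let the plane be z = a·x + b·y + c.
W-2−W-1: −162a + 597b = 45;  W-3−W-1: 242a + 835b = 158.
Solving gives a = 0.202868, b = 0.130426.
Then c = 594 − a·578 − b·237 = 445.83.
At (1160, 1184): z_contact = 235.33 + 154.42 + 445.83 = 835.58 m.
Depth below ground = 960 − 835.58 = 124.4 m.

124.4 m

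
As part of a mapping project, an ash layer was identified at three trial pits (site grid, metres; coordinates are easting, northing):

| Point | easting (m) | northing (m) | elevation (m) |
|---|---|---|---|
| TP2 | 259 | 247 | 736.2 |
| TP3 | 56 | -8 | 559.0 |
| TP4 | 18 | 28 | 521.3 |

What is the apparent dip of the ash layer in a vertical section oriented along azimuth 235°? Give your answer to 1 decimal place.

36.5°

Two edge vectors: TP2→TP3 = (-203, -255, -177.2), TP2→TP4 = (-241, -219, -214.9).
Normal n = (TP2→TP3) × (TP2→TP4) = (15992.7, -919.5, -16998).
So ∂z/∂easting = −n_x/n_z = 0.94086 and ∂z/∂northing = −n_y/n_z = −0.05409.
Unit vector along 235° is (sin 235°, cos 235°) = (-0.8192, -0.5736).
Slope in that direction = a·(-0.8192) + b·(-0.5736) = −0.73968.
Apparent dip = arctan|0.73968| = 36.5° (true dip is 43.3°, so apparent ≤ true as expected).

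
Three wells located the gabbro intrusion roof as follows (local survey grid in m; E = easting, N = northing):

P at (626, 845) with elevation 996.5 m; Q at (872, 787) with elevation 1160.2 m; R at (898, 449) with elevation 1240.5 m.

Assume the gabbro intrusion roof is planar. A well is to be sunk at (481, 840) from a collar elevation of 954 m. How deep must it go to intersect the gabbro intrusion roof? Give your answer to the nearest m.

Let the plane be z = a·E + b·N + c.
Q−P: 246a − 58b = 163.7;  R−P: 272a − 396b = 244.
Solving gives a = 0.62069, b = −0.18983.
Then c = 996.5 − a·626 − b·845 = 768.35.
At (481, 840): z_contact = 298.6 − 159.5 + 768.35 = 907.4 m.
Depth below ground = 954 − 907.4 = 47 m.

47 m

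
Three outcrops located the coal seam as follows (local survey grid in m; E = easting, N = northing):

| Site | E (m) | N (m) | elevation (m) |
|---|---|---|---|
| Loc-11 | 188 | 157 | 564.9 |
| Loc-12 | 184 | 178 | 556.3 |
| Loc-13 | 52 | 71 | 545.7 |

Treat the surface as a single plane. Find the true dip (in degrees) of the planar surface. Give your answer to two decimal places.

Two edge vectors: Loc-11→Loc-12 = (-4, 21, -8.6), Loc-11→Loc-13 = (-136, -86, -19.2).
Normal n = (Loc-11→Loc-12) × (Loc-11→Loc-13) = (-1142.8, 1092.8, 3200).
So ∂z/∂E = −n_x/n_z = 0.35713 and ∂z/∂N = −n_y/n_z = −0.34150.
Gradient magnitude |∇z| = √(a² + b²) = √(0.12754 + 0.11662) = 0.49413.
True dip = arctan(0.49413) = 26.30°, dipping toward NW (azimuth ≈ 314°).

26.30°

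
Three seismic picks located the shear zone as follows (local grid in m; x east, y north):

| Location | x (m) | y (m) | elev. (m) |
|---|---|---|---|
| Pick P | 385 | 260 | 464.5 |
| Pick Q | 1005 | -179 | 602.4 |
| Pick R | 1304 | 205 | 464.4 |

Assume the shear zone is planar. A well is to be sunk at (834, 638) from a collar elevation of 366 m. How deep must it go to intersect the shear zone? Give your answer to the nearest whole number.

41 m

Two edge vectors: Pick P→Pick Q = (620, -439, 137.9), Pick P→Pick R = (919, -55, -0.1).
Normal n = (Pick P→Pick Q) × (Pick P→Pick R) = (7628.4, 126792.1, 369341).
So ∂z/∂x = −n_x/n_z = −0.02065 and ∂z/∂y = −n_y/n_z = −0.34329.
Intercept c from Pick P: 464.5 + 7.95 + 89.26 = 561.71.
At (834, 638): z_contact = −17.2 − 219.0 + 561.71 = 325.5 m.
Depth below ground = 366 − 325.5 = 41 m.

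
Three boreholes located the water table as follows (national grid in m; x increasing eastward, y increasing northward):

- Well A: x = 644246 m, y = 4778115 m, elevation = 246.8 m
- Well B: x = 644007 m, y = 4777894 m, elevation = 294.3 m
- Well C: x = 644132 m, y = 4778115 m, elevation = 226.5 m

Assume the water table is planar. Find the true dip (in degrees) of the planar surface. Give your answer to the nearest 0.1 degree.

24.0°

Two edge vectors: Well A→Well B = (-239, -221, 47.5), Well A→Well C = (-114, 0, -20.3).
Normal n = (Well A→Well B) × (Well A→Well C) = (4486.3, -10266.7, -25194).
So ∂z/∂x = −n_x/n_z = 0.17807 and ∂z/∂y = −n_y/n_z = −0.40751.
Gradient magnitude |∇z| = √(a² + b²) = √(0.03171 + 0.16606) = 0.44471.
True dip = arctan(0.44471) = 24.0°, dipping toward NNW (azimuth ≈ 336°).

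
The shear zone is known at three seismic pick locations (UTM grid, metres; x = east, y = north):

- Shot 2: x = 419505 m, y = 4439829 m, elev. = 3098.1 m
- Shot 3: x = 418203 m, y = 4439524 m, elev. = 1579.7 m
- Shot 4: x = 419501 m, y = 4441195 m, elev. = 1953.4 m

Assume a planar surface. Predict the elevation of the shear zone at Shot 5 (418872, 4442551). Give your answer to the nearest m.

-34 m

Let the plane be z = a·x + b·y + c.
Shot 3−Shot 2: −1302a − 305b = −1518.4;  Shot 4−Shot 2: −4a + 1366b = −1144.7.
Solving gives a = 1.36157616, b = −0.83400710.
Then c = 3098.1 − a·419505 − b·4439829 = 3134758.99.
At (418872, 4442551): z = 570326.1 − 3705119.1 + 3134758.99 = -33.9 m.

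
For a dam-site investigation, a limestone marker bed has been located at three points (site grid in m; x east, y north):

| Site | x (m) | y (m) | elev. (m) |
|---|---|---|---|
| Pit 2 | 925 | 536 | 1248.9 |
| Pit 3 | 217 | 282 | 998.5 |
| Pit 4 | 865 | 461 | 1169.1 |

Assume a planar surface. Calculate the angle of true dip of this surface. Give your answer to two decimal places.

47.63°

Two edge vectors: Pit 2→Pit 3 = (-708, -254, -250.4), Pit 2→Pit 4 = (-60, -75, -79.8).
Normal n = (Pit 2→Pit 3) × (Pit 2→Pit 4) = (1489.2, -41474.4, 37860).
So ∂z/∂x = −n_x/n_z = −0.03933 and ∂z/∂y = −n_y/n_z = 1.09547.
Gradient magnitude |∇z| = √(a² + b²) = √(0.00155 + 1.20005) = 1.09617.
True dip = arctan(1.09617) = 47.63°, dipping toward S (azimuth ≈ 178°).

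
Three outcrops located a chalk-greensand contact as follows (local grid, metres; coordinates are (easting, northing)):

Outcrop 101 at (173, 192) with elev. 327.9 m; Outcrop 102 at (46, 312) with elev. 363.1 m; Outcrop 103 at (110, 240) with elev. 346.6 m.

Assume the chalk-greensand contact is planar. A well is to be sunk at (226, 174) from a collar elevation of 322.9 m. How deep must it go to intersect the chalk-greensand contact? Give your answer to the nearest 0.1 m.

Let the plane be z = a·E + b·N + c.
Outcrop 102−Outcrop 101: −127a + 120b = 35.2;  Outcrop 103−Outcrop 101: −63a + 48b = 18.7.
Solving gives a = −0.37869, b = −0.10745.
Then c = 327.9 − a·173 − b·192 = 414.04.
At (226, 174): z_contact = −85.58 − 18.70 + 414.04 = 309.76 m.
Depth below ground = 322.9 − 309.76 = 13.1 m.

13.1 m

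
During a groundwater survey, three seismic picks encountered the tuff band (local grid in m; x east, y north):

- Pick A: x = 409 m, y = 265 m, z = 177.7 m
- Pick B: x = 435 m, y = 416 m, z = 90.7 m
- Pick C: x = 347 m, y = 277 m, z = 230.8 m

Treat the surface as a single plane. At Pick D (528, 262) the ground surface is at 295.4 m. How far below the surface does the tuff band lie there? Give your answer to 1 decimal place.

Two edge vectors: Pick A→Pick B = (26, 151, -87), Pick A→Pick C = (-62, 12, 53.1).
Normal n = (Pick A→Pick B) × (Pick A→Pick C) = (9062.1, 4013.4, 9674).
So ∂z/∂x = −n_x/n_z = −0.93675 and ∂z/∂y = −n_y/n_z = −0.41486.
Intercept c from Pick A: 177.7 + 383.13 + 109.94 = 670.77.
At (528, 262): z_contact = −494.60 − 108.69 + 670.77 = 67.47 m.
Depth below ground = 295.4 − 67.47 = 227.9 m.

227.9 m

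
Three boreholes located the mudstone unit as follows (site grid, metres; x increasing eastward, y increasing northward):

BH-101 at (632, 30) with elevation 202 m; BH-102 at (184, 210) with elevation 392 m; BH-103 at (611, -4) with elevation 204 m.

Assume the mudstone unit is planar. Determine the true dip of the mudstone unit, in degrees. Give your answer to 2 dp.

Two edge vectors: BH-101→BH-102 = (-448, 180, 190), BH-101→BH-103 = (-21, -34, 2).
Normal n = (BH-101→BH-102) × (BH-101→BH-103) = (6820, -3094, 19012).
So ∂z/∂x = −n_x/n_z = −0.35872 and ∂z/∂y = −n_y/n_z = 0.16274.
Gradient magnitude |∇z| = √(a² + b²) = √(0.12868 + 0.02648) = 0.39391.
True dip = arctan(0.39391) = 21.50°, dipping toward ESE (azimuth ≈ 114°).

21.50°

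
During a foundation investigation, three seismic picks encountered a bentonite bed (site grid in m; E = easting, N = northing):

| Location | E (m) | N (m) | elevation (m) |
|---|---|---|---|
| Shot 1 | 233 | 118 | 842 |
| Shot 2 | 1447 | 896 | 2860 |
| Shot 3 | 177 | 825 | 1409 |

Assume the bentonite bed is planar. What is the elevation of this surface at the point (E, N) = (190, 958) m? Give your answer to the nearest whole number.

Let the plane be z = a·E + b·N + c.
Shot 2−Shot 1: 1214a + 778b = 2018;  Shot 3−Shot 1: −56a + 707b = 567.
Solving gives a = 1.09285, b = 0.88854.
Then c = 842 − a·233 − b·118 = 482.52.
At (190, 958): z = 207.6 + 851.2 + 482.52 = 1541.4 m.

1541 m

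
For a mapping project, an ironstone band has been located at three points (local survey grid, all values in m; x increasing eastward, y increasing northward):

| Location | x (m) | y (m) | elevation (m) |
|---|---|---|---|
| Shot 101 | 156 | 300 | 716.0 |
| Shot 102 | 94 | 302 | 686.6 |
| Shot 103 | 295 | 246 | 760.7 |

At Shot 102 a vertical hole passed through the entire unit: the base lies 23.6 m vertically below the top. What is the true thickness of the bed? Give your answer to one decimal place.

Let the plane be z = a·x + b·y + c.
Shot 102−Shot 101: −62a + 2b = −29.4;  Shot 103−Shot 101: 139a − 54b = 44.7.
Solving gives a = 0.48801, b = 0.42840.
|∇z| = √(a²+b²) = 0.64937, so dip δ = arctan(0.64937) = 33.00°.
True thickness = vertical thickness × cos δ = 23.6 × cos 33.00° = 19.8 m.

19.8 m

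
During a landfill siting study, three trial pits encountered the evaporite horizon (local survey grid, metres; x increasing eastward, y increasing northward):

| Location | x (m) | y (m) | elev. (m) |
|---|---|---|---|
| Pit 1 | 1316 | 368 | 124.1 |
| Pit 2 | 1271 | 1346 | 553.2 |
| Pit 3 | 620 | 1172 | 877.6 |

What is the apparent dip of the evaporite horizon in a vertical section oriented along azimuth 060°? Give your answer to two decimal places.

Let the plane be z = a·x + b·y + c.
Pit 2−Pit 1: −45a + 978b = 429.1;  Pit 3−Pit 1: −696a + 804b = 753.5.
Solving gives a = −0.60810, b = 0.41077.
Unit vector along 060° is (sin 60°, cos 60°) = (0.8660, 0.5000).
Slope in that direction = a·(0.8660) + b·(0.5000) = −0.32125.
Apparent dip = arctan|0.32125| = 17.81° (true dip is 36.3°, so apparent ≤ true as expected).

17.81°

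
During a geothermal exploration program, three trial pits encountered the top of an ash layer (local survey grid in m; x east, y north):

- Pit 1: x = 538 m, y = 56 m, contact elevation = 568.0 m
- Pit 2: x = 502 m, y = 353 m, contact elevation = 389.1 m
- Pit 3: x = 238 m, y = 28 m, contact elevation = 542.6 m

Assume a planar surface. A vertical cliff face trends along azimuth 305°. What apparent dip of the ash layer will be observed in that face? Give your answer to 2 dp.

Let the plane be z = a·x + b·y + c.
Pit 2−Pit 1: −36a + 297b = −178.9;  Pit 3−Pit 1: −300a − 28b = −25.4.
Solving gives a = 0.13931, b = −0.58547.
Unit vector along 305° is (sin 305°, cos 305°) = (-0.8192, 0.5736).
Slope in that direction = a·(-0.8192) + b·(0.5736) = −0.44993.
Apparent dip = arctan|0.44993| = 24.22° (true dip is 31.0°, so apparent ≤ true as expected).

24.22°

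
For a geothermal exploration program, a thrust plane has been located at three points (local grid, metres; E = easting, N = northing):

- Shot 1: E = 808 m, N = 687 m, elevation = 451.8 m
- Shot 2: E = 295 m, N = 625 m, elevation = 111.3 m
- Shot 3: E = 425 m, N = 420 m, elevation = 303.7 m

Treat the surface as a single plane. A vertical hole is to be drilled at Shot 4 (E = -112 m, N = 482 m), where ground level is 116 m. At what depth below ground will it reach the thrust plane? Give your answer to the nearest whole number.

Let the plane be z = a·E + b·N + c.
Shot 2−Shot 1: −513a − 62b = −340.5;  Shot 3−Shot 1: −383a − 267b = −148.1.
Solving gives a = 0.72185, b = −0.48078.
Then c = 451.8 − a·808 − b·687 = 198.84.
At (-112, 482): z_contact = −80.8 − 231.7 + 198.84 = -113.7 m.
Depth below ground = 116 − (-113.7) = 230 m.

230 m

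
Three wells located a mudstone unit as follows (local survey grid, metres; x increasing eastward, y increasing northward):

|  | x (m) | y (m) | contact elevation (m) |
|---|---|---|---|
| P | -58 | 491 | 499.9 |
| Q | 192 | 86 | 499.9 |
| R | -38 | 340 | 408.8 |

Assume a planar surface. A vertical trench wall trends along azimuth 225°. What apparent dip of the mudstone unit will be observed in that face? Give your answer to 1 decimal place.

Two edge vectors: P→Q = (250, -405, 0), P→R = (20, -151, -91.1).
Normal n = (P→Q) × (P→R) = (36895.5, 22775, -29650).
So ∂z/∂x = −n_x/n_z = 1.24437 and ∂z/∂y = −n_y/n_z = 0.76813.
Unit vector along 225° is (sin 225°, cos 225°) = (-0.7071, -0.7071).
Slope in that direction = a·(-0.7071) + b·(-0.7071) = −1.42305.
Apparent dip = arctan|1.42305| = 54.9° (true dip is 55.6°, so apparent ≤ true as expected).

54.9°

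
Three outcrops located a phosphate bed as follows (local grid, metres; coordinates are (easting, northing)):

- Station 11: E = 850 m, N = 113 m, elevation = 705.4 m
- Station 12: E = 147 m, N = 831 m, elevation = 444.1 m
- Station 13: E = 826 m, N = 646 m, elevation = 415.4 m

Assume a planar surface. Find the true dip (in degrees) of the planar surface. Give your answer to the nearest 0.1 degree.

Let the plane be z = a·E + b·N + c.
Station 12−Station 11: −703a + 718b = −261.3;  Station 13−Station 11: −24a + 533b = −290.
Solving gives a = −0.19288, b = −0.55277.
Gradient magnitude |∇z| = √(a² + b²) = √(0.03720 + 0.30556) = 0.58546.
True dip = arctan(0.58546) = 30.3°, dipping toward NNE (azimuth ≈ 019°).

30.3°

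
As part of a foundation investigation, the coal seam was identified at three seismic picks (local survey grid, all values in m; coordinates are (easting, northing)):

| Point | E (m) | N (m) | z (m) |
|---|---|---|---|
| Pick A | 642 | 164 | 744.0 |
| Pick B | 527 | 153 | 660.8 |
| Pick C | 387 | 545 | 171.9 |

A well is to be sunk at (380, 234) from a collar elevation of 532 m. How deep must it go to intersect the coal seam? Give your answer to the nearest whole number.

68 m

Let the plane be z = a·E + b·N + c.
Pick B−Pick A: −115a − 11b = −83.2;  Pick C−Pick A: −255a + 381b = −572.1.
Solving gives a = 0.81494, b = −0.95615.
Then c = 744 − a·642 − b·164 = 377.62.
At (380, 234): z_contact = 309.7 − 223.7 + 377.62 = 463.6 m.
Depth below ground = 532 − 463.6 = 68 m.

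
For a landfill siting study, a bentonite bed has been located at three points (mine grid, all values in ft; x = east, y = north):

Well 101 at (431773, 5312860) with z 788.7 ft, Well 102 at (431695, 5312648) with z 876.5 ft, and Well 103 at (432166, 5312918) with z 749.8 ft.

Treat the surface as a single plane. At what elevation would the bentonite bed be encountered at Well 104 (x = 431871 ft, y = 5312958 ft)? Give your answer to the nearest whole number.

Let the plane be z = a·x + b·y + c.
Well 102−Well 101: −78a − 212b = 87.8;  Well 103−Well 101: 393a + 58b = −38.9.
Solving gives a = −0.04003452, b = −0.39942126.
Then c = 788.7 − a·431773 − b·5312860 = 2140143.77.
At (431871, 5312958): z = −17289.7 − 2122108.4 + 2140143.77 = 745.6 ft.

746 ft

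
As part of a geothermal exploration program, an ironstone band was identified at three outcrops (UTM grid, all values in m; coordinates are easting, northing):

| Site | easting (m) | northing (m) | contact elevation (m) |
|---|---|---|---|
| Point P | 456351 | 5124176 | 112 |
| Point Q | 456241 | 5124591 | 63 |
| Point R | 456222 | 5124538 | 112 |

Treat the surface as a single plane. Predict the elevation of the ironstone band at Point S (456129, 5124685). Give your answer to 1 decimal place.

164.5 m

Two edge vectors: Point P→Point Q = (-110, 415, -49), Point P→Point R = (-129, 362, 0).
Normal n = (Point P→Point Q) × (Point P→Point R) = (17738, 6321, 13715).
So ∂z/∂easting = −n_x/n_z = −1.293328472 and ∂z/∂northing = −n_y/n_z = −0.460882246.
Intercept c from Point P: 112 + 590211.74 + 2361641.74 = 2951965.48.
At (456129, 5124685): z = −589924.6 − 2361876.3 + 2951965.48 = 164.5 m.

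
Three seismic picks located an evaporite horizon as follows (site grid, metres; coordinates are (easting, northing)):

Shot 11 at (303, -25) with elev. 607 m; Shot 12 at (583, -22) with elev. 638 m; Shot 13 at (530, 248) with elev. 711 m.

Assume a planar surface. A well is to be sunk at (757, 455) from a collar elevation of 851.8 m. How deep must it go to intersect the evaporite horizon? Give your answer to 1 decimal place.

Let the plane be z = a·E + b·N + c.
Shot 12−Shot 11: 280a + 3b = 31;  Shot 13−Shot 11: 227a + 273b = 104.
Solving gives a = 0.10759, b = 0.29149.
Then c = 607 − a·303 − b·-25 = 581.69.
At (757, 455): z_contact = 81.45 + 132.63 + 581.69 = 795.76 m.
Depth below ground = 851.8 − 795.76 = 56.0 m.

56.0 m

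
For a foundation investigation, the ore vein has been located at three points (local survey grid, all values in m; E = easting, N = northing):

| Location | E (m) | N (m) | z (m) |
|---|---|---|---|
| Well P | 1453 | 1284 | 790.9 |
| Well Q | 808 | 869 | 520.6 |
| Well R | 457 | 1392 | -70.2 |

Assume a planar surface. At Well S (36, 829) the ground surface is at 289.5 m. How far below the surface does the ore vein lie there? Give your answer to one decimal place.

Two edge vectors: Well P→Well Q = (-645, -415, -270.3), Well P→Well R = (-996, 108, -861.1).
Normal n = (Well P→Well Q) × (Well P→Well R) = (386548.9, -286190.7, -483000).
So ∂z/∂E = −n_x/n_z = 0.800308 and ∂z/∂N = −n_y/n_z = −0.592527.
Intercept c from Well P: 790.9 − 1162.85 + 760.81 = 388.86.
At (36, 829): z_contact = 28.81 − 491.21 + 388.86 = -73.54 m.
Depth below ground = 289.5 − (-73.54) = 363.0 m.

363.0 m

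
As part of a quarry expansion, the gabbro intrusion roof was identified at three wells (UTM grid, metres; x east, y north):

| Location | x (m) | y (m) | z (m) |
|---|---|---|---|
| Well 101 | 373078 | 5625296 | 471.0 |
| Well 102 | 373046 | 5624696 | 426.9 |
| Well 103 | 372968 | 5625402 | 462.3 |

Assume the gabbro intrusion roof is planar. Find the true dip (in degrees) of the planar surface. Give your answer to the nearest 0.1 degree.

Two edge vectors: Well 101→Well 102 = (-32, -600, -44.1), Well 101→Well 103 = (-110, 106, -8.7).
Normal n = (Well 101→Well 102) × (Well 101→Well 103) = (9894.6, 4572.6, -69392).
So ∂z/∂x = −n_x/n_z = 0.14259 and ∂z/∂y = −n_y/n_z = 0.06590.
Gradient magnitude |∇z| = √(a² + b²) = √(0.02033 + 0.00434) = 0.15708.
True dip = arctan(0.15708) = 8.9°, dipping toward WSW (azimuth ≈ 245°).

8.9°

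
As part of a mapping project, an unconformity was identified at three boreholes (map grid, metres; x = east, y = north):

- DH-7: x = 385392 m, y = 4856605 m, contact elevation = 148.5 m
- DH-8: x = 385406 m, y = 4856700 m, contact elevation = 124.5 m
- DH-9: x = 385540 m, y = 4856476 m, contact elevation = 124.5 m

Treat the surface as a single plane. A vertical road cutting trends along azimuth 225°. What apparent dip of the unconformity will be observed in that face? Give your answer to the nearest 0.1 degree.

21.0°

Two edge vectors: DH-7→DH-8 = (14, 95, -24), DH-7→DH-9 = (148, -129, -24).
Normal n = (DH-7→DH-8) × (DH-7→DH-9) = (-5376, -3216, -15866).
So ∂z/∂x = −n_x/n_z = −0.33884 and ∂z/∂y = −n_y/n_z = −0.20270.
Unit vector along 225° is (sin 225°, cos 225°) = (-0.7071, -0.7071).
Slope in that direction = a·(-0.7071) + b·(-0.7071) = 0.38292.
Apparent dip = arctan|0.38292| = 21.0° (true dip is 21.5°, so apparent ≤ true as expected).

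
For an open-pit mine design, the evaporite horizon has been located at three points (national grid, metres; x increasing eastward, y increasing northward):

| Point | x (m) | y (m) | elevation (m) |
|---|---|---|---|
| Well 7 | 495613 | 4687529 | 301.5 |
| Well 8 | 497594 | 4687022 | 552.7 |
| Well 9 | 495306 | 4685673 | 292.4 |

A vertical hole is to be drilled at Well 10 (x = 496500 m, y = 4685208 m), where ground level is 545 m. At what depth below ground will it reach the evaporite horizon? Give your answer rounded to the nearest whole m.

Let the plane be z = a·x + b·y + c.
Well 8−Well 7: 1981a − 507b = 251.2;  Well 9−Well 7: −307a − 1856b = −9.1.
Solving gives a = 0.12285845, b = −0.01541894.
Then c = 301.5 − a·495613 − b·4687529 = 11687.96.
At (496500, 4685208): z_contact = 60999.2 − 72240.9 + 11687.96 = 446.3 m.
Depth below ground = 545 − 446.3 = 99 m.

99 m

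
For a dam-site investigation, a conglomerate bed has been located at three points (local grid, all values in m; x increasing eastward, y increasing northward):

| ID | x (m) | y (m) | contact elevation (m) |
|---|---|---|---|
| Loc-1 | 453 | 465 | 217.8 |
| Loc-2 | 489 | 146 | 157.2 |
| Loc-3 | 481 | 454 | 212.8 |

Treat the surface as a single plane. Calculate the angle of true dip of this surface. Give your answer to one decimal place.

11.8°

Two edge vectors: Loc-1→Loc-2 = (36, -319, -60.6), Loc-1→Loc-3 = (28, -11, -5).
Normal n = (Loc-1→Loc-2) × (Loc-1→Loc-3) = (928.4, -1516.8, 8536).
So ∂z/∂x = −n_x/n_z = −0.10876 and ∂z/∂y = −n_y/n_z = 0.17769.
Gradient magnitude |∇z| = √(a² + b²) = √(0.01183 + 0.03158) = 0.20834.
True dip = arctan(0.20834) = 11.8°, dipping toward SSE (azimuth ≈ 149°).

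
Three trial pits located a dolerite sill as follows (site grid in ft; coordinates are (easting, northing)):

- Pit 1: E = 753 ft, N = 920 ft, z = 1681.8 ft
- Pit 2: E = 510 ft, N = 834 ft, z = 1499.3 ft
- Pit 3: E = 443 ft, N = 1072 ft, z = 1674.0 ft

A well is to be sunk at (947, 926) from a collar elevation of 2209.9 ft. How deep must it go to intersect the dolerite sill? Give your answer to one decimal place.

Let the plane be z = a·E + b·N + c.
Pit 2−Pit 1: −243a − 86b = −182.5;  Pit 3−Pit 1: −310a + 152b = −7.8.
Solving gives a = 0.446739, b = 0.859796.
Then c = 1681.8 − a·753 − b·920 = 554.39.
At (947, 926): z_contact = 423.06 + 796.17 + 554.39 = 1773.63 ft.
Depth below ground = 2209.9 − 1773.63 = 436.3 ft.

436.3 ft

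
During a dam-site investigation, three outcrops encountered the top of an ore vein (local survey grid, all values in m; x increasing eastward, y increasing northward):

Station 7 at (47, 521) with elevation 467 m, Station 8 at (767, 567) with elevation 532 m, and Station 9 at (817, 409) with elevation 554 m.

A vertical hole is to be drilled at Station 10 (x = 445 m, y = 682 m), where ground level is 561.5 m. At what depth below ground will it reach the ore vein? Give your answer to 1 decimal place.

73.3 m

Two edge vectors: Station 7→Station 8 = (720, 46, 65), Station 7→Station 9 = (770, -112, 87).
Normal n = (Station 7→Station 8) × (Station 7→Station 9) = (11282, -12590, -116060).
So ∂z/∂x = −n_x/n_z = 0.09721 and ∂z/∂y = −n_y/n_z = −0.10848.
Intercept c from Station 7: 467 − 4.57 + 56.52 = 518.95.
At (445, 682): z_contact = 43.26 − 73.98 + 518.95 = 488.22 m.
Depth below ground = 561.5 − 488.22 = 73.3 m.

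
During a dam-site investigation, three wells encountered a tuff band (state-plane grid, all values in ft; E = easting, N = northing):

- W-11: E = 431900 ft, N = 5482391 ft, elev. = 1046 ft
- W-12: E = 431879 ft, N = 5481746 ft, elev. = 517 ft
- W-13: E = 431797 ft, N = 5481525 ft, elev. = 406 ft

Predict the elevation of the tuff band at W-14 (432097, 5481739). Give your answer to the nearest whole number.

Two edge vectors: W-11→W-12 = (-21, -645, -529), W-11→W-13 = (-103, -866, -640).
Normal n = (W-11→W-12) × (W-11→W-13) = (-45314, 41047, -48249).
So ∂z/∂E = −n_x/n_z = −0.93916972 and ∂z/∂N = −n_y/n_z = 0.85073266.
Intercept c from W-11: 1046 + 405627.40 − 4664049.07 = −4257375.66.
At (432097, 5481739): z = −405812.4 + 4663494.4 − 4257375.66 = 306.3 ft.

306 ft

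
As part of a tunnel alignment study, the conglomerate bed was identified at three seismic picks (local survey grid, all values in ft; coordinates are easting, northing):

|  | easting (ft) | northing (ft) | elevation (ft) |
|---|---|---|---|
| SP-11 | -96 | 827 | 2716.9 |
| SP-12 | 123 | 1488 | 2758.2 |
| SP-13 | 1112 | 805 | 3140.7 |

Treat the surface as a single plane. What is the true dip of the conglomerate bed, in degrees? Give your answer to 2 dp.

Let the plane be z = a·easting + b·northing + c.
SP-12−SP-11: 219a + 661b = 41.3;  SP-13−SP-11: 1208a − 22b = 423.8.
Solving gives a = 0.34985, b = −0.05343.
Gradient magnitude |∇z| = √(a² + b²) = √(0.12240 + 0.00285) = 0.35391.
True dip = arctan(0.35391) = 19.49°, dipping toward W (azimuth ≈ 279°).

19.49°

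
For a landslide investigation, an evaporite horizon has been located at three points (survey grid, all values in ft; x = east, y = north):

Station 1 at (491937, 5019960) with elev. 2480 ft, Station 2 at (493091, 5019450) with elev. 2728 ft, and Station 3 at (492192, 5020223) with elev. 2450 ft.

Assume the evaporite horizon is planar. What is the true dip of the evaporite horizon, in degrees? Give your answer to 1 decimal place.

Let the plane be z = a·x + b·y + c.
Station 2−Station 1: 1154a − 510b = 248;  Station 3−Station 1: 255a + 263b = −30.
Solving gives a = 0.11515, b = −0.22572.
Gradient magnitude |∇z| = √(a² + b²) = √(0.01326 + 0.05095) = 0.25339.
True dip = arctan(0.25339) = 14.2°, dipping toward NNW (azimuth ≈ 333°).

14.2°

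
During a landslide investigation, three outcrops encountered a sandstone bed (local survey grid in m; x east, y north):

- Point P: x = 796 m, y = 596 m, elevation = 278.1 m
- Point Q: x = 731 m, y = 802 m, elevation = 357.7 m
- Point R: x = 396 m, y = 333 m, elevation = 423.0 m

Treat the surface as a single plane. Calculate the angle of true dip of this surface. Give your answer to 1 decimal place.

29.2°

Let the plane be z = a·x + b·y + c.
Point Q−Point P: −65a + 206b = 79.6;  Point R−Point P: −400a − 263b = 144.9.
Solving gives a = −0.51042, b = 0.22535.
Gradient magnitude |∇z| = √(a² + b²) = √(0.26053 + 0.05078) = 0.55795.
True dip = arctan(0.55795) = 29.2°, dipping toward ESE (azimuth ≈ 114°).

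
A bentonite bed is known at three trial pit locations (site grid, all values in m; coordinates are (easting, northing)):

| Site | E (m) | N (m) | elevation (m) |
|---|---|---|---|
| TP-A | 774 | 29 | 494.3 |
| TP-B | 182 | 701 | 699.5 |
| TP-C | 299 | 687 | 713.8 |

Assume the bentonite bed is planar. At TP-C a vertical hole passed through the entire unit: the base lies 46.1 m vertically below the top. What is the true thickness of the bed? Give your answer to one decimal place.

41.3 m

Two edge vectors: TP-A→TP-B = (-592, 672, 205.2), TP-A→TP-C = (-475, 658, 219.5).
Normal n = (TP-A→TP-B) × (TP-A→TP-C) = (12482.4, 32474, -70336).
So ∂z/∂E = −n_x/n_z = 0.17747 and ∂z/∂N = −n_y/n_z = 0.46170.
|∇z| = √(a²+b²) = 0.49463, so dip δ = arctan(0.49463) = 26.32°.
True thickness = vertical thickness × cos δ = 46.1 × cos 26.32° = 41.3 m.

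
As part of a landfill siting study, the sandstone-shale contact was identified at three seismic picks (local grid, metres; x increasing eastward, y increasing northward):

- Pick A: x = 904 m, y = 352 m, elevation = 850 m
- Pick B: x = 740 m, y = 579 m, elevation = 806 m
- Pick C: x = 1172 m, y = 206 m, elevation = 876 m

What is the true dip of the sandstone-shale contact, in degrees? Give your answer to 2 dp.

Two edge vectors: Pick A→Pick B = (-164, 227, -44), Pick A→Pick C = (268, -146, 26).
Normal n = (Pick A→Pick B) × (Pick A→Pick C) = (-522, -7528, -36892).
So ∂z/∂x = −n_x/n_z = −0.01415 and ∂z/∂y = −n_y/n_z = −0.20406.
Gradient magnitude |∇z| = √(a² + b²) = √(0.00020 + 0.04164) = 0.20455.
True dip = arctan(0.20455) = 11.56°, dipping toward N (azimuth ≈ 004°).

11.56°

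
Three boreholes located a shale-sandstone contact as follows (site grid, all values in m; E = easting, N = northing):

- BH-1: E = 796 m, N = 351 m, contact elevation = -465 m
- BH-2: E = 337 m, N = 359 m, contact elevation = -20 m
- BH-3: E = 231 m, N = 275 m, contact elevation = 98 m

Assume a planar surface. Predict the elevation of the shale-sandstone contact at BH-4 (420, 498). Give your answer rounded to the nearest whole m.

-125 m

Let the plane be z = a·E + b·N + c.
BH-2−BH-1: −459a + 8b = 445;  BH-3−BH-1: −565a − 76b = 563.
Solving gives a = −0.97259, b = −0.17744.
Then c = -465 − a·796 − b·351 = 371.47.
At (420, 498): z = −408.5 − 88.4 + 371.47 = -125.4 m.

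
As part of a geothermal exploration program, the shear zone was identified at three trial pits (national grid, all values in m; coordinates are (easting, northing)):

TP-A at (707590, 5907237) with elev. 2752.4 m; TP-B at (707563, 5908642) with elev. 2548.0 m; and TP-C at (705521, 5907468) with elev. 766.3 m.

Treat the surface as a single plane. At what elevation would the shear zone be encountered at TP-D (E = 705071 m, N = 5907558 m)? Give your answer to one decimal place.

329.3 m

Let the plane be z = a·E + b·N + c.
TP-B−TP-A: −27a + 1405b = −204.4;  TP-C−TP-A: −2069a + 231b = −1986.1.
Solving gives a = 0.945718804, b = −0.127306471.
Then c = 2752.4 − a·707590 − b·5907237 = 85600.73.
At (705071, 5907558): z = 666798.9 − 752070.4 + 85600.73 = 329.3 m.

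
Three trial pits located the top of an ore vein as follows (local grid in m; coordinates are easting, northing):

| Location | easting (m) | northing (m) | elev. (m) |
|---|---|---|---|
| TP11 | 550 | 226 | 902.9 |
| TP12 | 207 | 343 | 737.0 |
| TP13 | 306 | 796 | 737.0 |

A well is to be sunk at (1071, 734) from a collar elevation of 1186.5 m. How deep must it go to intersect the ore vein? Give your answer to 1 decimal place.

Two edge vectors: TP11→TP12 = (-343, 117, -165.9), TP11→TP13 = (-244, 570, -165.9).
Normal n = (TP11→TP12) × (TP11→TP13) = (75152.7, -16424.1, -166962).
So ∂z/∂easting = −n_x/n_z = 0.450119 and ∂z/∂northing = −n_y/n_z = −0.098370.
Intercept c from TP11: 902.9 − 247.57 + 22.23 = 677.57.
At (1071, 734): z_contact = 482.08 − 72.20 + 677.57 = 1087.44 m.
Depth below ground = 1186.5 − 1087.44 = 99.1 m.

99.1 m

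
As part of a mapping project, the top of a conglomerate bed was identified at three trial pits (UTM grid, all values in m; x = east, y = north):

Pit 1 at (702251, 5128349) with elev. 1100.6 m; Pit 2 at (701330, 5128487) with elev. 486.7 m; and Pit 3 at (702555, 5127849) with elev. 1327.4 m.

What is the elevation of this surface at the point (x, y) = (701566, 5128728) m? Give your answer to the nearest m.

Let the plane be z = a·x + b·y + c.
Pit 2−Pit 1: −921a + 138b = −613.9;  Pit 3−Pit 1: 304a − 500b = 226.8.
Solving gives a = 0.65859017, b = −0.05317717.
Then c = 1100.6 − a·702251 − b·5128349 = −188683.90.
At (701566, 5128728): z = 462044.5 − 272731.3 − 188683.90 = 629.3 m.

629 m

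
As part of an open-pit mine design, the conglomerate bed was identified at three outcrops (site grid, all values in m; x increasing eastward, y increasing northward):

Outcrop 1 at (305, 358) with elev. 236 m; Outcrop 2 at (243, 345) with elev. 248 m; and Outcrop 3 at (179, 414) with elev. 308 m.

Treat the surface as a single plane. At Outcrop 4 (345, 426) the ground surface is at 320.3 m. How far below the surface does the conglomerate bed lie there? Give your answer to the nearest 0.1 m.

Two edge vectors: Outcrop 1→Outcrop 2 = (-62, -13, 12), Outcrop 1→Outcrop 3 = (-126, 56, 72).
Normal n = (Outcrop 1→Outcrop 2) × (Outcrop 1→Outcrop 3) = (-1608, 2952, -5110).
So ∂z/∂x = −n_x/n_z = −0.31468 and ∂z/∂y = −n_y/n_z = 0.57769.
Intercept c from Outcrop 1: 236 + 95.98 − 206.81 = 125.16.
At (345, 426): z_contact = −108.56 + 246.10 + 125.16 = 262.70 m.
Depth below ground = 320.3 − 262.70 = 57.6 m.

57.6 m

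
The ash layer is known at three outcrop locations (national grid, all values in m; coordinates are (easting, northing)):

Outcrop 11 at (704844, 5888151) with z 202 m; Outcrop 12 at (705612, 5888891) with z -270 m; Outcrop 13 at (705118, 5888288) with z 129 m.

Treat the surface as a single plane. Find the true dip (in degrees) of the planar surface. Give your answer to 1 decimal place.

37.2°

Let the plane be z = a·E + b·N + c.
Outcrop 12−Outcrop 11: 768a + 740b = −472;  Outcrop 13−Outcrop 11: 274a + 137b = −73.
Solving gives a = 0.10912, b = −0.75109.
Gradient magnitude |∇z| = √(a² + b²) = √(0.01191 + 0.56413) = 0.75897.
True dip = arctan(0.75897) = 37.2°, dipping toward N (azimuth ≈ 352°).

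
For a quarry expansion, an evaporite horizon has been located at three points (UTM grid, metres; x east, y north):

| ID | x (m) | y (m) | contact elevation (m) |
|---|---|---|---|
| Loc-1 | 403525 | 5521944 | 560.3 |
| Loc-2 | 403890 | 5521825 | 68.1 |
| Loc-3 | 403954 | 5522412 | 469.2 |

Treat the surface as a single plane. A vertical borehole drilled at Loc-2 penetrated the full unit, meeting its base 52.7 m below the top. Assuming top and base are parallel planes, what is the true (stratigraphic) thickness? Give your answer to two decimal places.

Let the plane be z = a·x + b·y + c.
Loc-2−Loc-1: 365a − 119b = −492.2;  Loc-3−Loc-1: 429a + 468b = −91.1.
Solving gives a = −1.08708, b = 0.80183.
|∇z| = √(a²+b²) = 1.35080, so dip δ = arctan(1.35080) = 53.49°.
True thickness = vertical thickness × cos δ = 52.7 × cos 53.49° = 31.36 m.

31.36 m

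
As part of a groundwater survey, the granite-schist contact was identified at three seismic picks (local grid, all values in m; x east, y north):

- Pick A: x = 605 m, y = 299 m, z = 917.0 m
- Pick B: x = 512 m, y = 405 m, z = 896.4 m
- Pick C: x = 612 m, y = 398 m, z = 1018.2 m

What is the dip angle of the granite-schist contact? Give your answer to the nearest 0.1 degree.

57.8°

Two edge vectors: Pick A→Pick B = (-93, 106, -20.6), Pick A→Pick C = (7, 99, 101.2).
Normal n = (Pick A→Pick B) × (Pick A→Pick C) = (12766.6, 9267.4, -9949).
So ∂z/∂x = −n_x/n_z = 1.28320 and ∂z/∂y = −n_y/n_z = 0.93149.
Gradient magnitude |∇z| = √(a² + b²) = √(1.64661 + 0.86767) = 1.58565.
True dip = arctan(1.58565) = 57.8°, dipping toward SW (azimuth ≈ 234°).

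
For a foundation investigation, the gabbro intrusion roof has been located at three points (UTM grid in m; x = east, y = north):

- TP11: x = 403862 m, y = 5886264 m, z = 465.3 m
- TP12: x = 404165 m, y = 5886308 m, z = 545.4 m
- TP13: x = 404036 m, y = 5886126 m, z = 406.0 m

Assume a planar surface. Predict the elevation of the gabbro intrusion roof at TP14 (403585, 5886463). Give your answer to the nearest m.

546 m

Let the plane be z = a·x + b·y + c.
TP12−TP11: 303a + 44b = 80.1;  TP13−TP11: 174a − 138b = −59.3.
Solving gives a = 0.17070144, b = 0.64494239.
Then c = 465.3 − a·403862 − b·5886264 = −3864775.69.
At (403585, 5886463): z = 68892.5 + 3796429.5 − 3864775.69 = 546.4 m.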